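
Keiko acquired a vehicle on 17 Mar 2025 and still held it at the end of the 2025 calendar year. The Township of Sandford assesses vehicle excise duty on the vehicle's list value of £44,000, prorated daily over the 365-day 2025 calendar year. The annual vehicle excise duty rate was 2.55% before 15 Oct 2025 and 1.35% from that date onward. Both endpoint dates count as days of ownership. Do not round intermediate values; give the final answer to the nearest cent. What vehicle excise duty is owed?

17 Mar – 14 Oct 2025: 212 days at 2.55% → £44,000 × 2.55% × 212/365 = £651.6822
15 Oct – 31 Dec 2025: 78 days at 1.35% → £44,000 × 1.35% × 78/365 = £126.9370
Total = £778.6192

£778.62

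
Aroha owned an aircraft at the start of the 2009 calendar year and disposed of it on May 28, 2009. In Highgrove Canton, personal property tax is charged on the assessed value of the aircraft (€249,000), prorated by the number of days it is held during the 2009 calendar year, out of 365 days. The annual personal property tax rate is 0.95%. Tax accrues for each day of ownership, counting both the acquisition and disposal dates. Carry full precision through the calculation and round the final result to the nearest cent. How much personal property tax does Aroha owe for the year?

Days held (January 1 – May 28, 2009): 148 out of 365
Tax = €249,000 × 0.95% × 148/365 = €959.1616

€959.16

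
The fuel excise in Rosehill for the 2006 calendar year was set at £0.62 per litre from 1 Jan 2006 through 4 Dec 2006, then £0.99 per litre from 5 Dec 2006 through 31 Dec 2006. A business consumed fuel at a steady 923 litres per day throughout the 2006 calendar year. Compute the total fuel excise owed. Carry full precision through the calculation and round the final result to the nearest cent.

1 Jan – 4 Dec 2006: 338 days × 923 litres/day = 311,974 litres at £0.62/litre → £193,423.88
5 Dec – 31 Dec 2006: 27 days × 923 litres/day = 24,921 litres at £0.99/litre → £24,671.79

£218,095.67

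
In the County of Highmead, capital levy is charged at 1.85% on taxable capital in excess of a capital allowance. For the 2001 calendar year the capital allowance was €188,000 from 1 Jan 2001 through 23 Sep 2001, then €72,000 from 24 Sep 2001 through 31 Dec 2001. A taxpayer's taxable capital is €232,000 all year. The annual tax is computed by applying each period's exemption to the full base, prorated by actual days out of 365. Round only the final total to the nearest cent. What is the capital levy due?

€1,396.07

1 Jan – 23 Sep 2001: 266 days, exemption €188,000 → (€232,000 − €188,000) × 1.85% × 266/365 = €593.2164
24 Sep – 31 Dec 2001: 99 days, exemption €72,000 → (€232,000 − €72,000) × 1.85% × 99/365 = €802.8493
Total = €1,396.0658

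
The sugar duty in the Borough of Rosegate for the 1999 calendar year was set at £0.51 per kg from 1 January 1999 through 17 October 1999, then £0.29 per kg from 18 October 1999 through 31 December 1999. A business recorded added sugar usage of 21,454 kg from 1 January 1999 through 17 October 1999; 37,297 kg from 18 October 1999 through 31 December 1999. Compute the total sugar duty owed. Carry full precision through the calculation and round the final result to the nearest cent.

1 January – 17 October 1999: 21,454 kg at £0.51/kg → £10,941.54
18 October – 31 December 1999: 37,297 kg at £0.29/kg → £10,816.13

£21,757.67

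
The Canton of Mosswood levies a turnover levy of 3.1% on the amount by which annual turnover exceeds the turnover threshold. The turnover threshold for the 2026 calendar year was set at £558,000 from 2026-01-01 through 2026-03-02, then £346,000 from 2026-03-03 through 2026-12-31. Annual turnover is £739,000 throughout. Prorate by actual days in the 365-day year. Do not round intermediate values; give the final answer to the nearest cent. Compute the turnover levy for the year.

£11,084.67

2026-01-01 to 2026-03-02: 61 days, exemption £558,000 → (£739,000 − £558,000) × 3.1% × 61/365 = £937.7288
2026-03-03 to 2026-12-31: 304 days, exemption £346,000 → (£739,000 − £346,000) × 3.1% × 304/365 = £10,146.9370
Total = £11,084.6658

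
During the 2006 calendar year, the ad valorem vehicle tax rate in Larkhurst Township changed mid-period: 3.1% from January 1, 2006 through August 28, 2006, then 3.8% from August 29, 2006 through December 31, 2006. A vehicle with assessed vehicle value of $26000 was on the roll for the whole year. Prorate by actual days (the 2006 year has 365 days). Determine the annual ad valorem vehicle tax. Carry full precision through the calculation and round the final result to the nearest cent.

January 1 – August 28, 2006: 240 days at 3.1% → $26000 × 3.1% × 240/365 = $529.9726
August 29 – December 31, 2006: 125 days at 3.8% → $26000 × 3.8% × 125/365 = $338.3562
Total = $868.3288

$868.33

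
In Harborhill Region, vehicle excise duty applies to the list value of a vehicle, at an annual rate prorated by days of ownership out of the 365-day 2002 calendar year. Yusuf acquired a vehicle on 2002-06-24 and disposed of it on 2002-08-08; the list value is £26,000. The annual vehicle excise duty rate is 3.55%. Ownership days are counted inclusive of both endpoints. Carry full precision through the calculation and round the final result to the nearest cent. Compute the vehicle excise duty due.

Days held (2002-06-24 to 2002-08-08): 46 out of 365
Tax = £26,000 × 3.55% × 46/365 = £116.3233

£116.32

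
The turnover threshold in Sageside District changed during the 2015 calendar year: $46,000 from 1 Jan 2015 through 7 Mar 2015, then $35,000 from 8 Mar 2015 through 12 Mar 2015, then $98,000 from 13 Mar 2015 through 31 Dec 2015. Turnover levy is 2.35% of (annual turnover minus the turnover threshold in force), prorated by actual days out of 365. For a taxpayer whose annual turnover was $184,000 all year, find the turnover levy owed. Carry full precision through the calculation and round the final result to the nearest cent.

1 Jan – 7 Mar 2015: 66 days, exemption $46,000 → ($184,000 − $46,000) × 2.35% × 66/365 = $586.4055
8 Mar – 12 Mar 2015: 5 days, exemption $35,000 → ($184,000 − $35,000) × 2.35% × 5/365 = $47.9658
13 Mar – 31 Dec 2015: 294 days, exemption $98,000 → ($184,000 − $98,000) × 2.35% × 294/365 = $1,627.8740
Total = $2,262.2452

$2,262.25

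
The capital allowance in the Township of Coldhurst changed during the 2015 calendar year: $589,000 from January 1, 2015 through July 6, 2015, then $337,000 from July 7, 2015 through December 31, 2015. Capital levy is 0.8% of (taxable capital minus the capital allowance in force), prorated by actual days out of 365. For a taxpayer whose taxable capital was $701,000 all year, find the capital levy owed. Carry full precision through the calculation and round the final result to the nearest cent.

January 1 – July 6, 2015: 187 days, exemption $589,000 → ($701,000 − $589,000) × 0.8% × 187/365 = $459.0466
July 7 – December 31, 2015: 178 days, exemption $337,000 → ($701,000 − $337,000) × 0.8% × 178/365 = $1,420.0986
Total = $1,879.1452

$1,879.15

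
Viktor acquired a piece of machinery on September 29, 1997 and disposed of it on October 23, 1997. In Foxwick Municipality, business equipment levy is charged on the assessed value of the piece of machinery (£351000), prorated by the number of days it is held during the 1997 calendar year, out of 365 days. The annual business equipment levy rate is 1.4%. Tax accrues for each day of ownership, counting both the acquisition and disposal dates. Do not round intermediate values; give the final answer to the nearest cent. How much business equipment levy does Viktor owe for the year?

£336.58

Days held (September 29 – October 23, 1997): 25 out of 365
Tax = £351000 × 1.4% × 25/365 = £336.5753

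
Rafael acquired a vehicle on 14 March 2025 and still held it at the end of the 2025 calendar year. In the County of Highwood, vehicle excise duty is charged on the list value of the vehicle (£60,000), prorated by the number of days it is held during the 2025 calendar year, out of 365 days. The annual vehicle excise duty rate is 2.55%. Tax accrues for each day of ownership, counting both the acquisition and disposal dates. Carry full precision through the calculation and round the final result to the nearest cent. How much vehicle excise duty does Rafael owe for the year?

£1,228.19

Days held (14 March – 31 December 2025): 293 out of 365
Tax = £60,000 × 2.55% × 293/365 = £1,228.1918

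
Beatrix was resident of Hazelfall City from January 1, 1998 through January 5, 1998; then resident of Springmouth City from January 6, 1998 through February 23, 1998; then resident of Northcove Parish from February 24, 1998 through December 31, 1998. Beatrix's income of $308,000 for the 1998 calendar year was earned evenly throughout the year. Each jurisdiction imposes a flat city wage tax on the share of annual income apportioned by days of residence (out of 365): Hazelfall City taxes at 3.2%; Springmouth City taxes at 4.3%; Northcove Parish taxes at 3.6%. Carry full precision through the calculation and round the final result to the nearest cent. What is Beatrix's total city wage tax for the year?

Hazelfall City, January 1 – January 5, 1998: 5 days → $308,000 × 3.2% × 5/365 = $135.0137
Springmouth City, January 6 – February 23, 1998: 49 days → $308,000 × 4.3% × 49/365 = $1,777.9616
Northcove Parish, February 24 – December 31, 1998: 311 days → $308,000 × 3.6% × 311/365 = $9,447.5836
Total = $11,360.5589

$11,360.56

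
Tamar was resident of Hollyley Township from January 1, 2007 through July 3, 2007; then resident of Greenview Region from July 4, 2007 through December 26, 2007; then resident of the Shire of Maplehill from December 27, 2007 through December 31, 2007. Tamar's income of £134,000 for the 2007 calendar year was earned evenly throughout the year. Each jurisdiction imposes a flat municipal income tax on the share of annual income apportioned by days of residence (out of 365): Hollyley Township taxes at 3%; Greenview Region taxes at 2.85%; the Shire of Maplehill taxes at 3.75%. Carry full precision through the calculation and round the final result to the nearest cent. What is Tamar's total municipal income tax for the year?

£3,936.85

Hollyley Township, January 1 – July 3, 2007: 184 days → £134,000 × 3% × 184/365 = £2,026.5205
Greenview Region, July 4 – December 26, 2007: 176 days → £134,000 × 2.85% × 176/365 = £1,841.4904
The Shire of Maplehill, December 27 – December 31, 2007: 5 days → £134,000 × 3.75% × 5/365 = £68.8356
Total = £3,936.8466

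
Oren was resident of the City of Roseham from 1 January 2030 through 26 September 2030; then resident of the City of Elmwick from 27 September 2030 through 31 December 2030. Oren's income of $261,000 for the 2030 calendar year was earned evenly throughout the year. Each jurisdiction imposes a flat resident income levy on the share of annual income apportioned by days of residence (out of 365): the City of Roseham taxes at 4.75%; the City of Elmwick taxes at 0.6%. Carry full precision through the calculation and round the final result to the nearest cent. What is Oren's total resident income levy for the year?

$9,548.67

The City of Roseham, 1 January – 26 September 2030: 269 days → $261,000 × 4.75% × 269/365 = $9,136.7877
The City of Elmwick, 27 September – 31 December 2030: 96 days → $261,000 × 0.6% × 96/365 = $411.8795
Total = $9,548.6671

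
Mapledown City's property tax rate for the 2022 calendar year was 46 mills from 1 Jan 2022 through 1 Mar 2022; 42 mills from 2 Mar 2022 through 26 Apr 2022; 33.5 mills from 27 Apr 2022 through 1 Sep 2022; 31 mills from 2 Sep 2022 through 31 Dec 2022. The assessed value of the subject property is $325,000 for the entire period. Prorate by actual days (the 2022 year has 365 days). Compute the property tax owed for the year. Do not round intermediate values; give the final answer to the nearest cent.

$11,709.79

1 Jan – 1 Mar 2022: 60 days at 46 mills → $325,000 × 4.6% × 60/365 = $2,457.5342
2 Mar – 26 Apr 2022: 56 days at 42 mills → $325,000 × 4.2% × 56/365 = $2,094.2466
27 Apr – 1 Sep 2022: 128 days at 33.5 mills → $325,000 × 3.35% × 128/365 = $3,818.0822
2 Sep – 31 Dec 2022: 121 days at 31 mills → $325,000 × 3.1% × 121/365 = $3,339.9315
Total = $11,709.7945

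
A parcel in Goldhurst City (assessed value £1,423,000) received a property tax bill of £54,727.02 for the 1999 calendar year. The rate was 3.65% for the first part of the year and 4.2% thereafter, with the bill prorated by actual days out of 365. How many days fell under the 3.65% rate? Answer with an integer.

Let d = days at the first rate; then 365 − d days at the second rate.
£1,423,000 × [3.65%·d + 4.2%·(365−d)] / 365 = £54,727.02
Solving gives d = 235, so the new rate took effect on 24 Aug 1999.

235 days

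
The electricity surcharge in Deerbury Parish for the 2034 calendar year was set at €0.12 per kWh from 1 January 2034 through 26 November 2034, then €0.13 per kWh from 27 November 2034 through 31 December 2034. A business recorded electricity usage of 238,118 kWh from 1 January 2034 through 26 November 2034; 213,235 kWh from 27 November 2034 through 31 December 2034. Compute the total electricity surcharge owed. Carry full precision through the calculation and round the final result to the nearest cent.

1 January – 26 November 2034: 238,118 kWh at €0.12/kWh → €28,574.16
27 November – 31 December 2034: 213,235 kWh at €0.13/kWh → €27,720.55

€56,294.71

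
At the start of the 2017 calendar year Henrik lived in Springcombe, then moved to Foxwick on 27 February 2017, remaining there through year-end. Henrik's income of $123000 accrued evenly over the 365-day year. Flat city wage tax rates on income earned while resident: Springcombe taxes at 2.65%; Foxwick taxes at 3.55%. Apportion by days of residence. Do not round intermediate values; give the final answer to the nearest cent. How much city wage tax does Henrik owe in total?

Springcombe, 1 January – 26 February 2017: 57 days → $123000 × 2.65% × 57/365 = $509.0178
Foxwick, 27 February – 31 December 2017: 308 days → $123000 × 3.55% × 308/365 = $3684.6082
Total = $4193.6260

$4193.63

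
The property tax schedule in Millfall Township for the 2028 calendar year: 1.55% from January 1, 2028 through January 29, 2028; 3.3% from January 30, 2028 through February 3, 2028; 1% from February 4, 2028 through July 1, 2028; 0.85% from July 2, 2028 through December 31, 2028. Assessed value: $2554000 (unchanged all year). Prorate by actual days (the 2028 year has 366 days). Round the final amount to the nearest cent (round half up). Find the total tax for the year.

January 1 – January 29, 2028: 29 days at 1.55% → $2554000 × 1.55% × 29/366 = $3136.6749
January 30 – February 3, 2028: 5 days at 3.3% → $2554000 × 3.3% × 5/366 = $1151.3934
February 4 – July 1, 2028: 149 days at 1% → $2554000 × 1% × 149/366 = $10397.4317
July 2 – December 31, 2028: 183 days at 0.85% → $2554000 × 0.85% × 183/366 = $10854.5000
Total = $25540.0000

$25540.00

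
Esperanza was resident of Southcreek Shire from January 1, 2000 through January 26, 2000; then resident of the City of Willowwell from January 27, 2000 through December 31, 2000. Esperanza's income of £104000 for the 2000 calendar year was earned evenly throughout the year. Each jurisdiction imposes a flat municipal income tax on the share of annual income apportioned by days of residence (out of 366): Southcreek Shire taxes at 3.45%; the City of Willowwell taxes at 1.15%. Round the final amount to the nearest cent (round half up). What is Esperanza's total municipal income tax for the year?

£1365.92

Southcreek Shire, January 1 – January 26, 2000: 26 days → £104000 × 3.45% × 26/366 = £254.8852
The City of Willowwell, January 27 – December 31, 2000: 340 days → £104000 × 1.15% × 340/366 = £1111.0383
Total = £1365.9235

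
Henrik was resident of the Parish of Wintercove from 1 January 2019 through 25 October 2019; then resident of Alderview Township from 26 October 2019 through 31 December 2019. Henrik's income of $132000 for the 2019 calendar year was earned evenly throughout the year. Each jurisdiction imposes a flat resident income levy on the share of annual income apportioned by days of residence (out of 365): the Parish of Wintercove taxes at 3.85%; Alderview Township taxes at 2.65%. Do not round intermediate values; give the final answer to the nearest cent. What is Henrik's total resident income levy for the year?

The Parish of Wintercove, 1 January – 25 October 2019: 298 days → $132000 × 3.85% × 298/365 = $4149.1397
Alderview Township, 26 October – 31 December 2019: 67 days → $132000 × 2.65% × 67/365 = $642.0986
Total = $4791.2384

$4791.24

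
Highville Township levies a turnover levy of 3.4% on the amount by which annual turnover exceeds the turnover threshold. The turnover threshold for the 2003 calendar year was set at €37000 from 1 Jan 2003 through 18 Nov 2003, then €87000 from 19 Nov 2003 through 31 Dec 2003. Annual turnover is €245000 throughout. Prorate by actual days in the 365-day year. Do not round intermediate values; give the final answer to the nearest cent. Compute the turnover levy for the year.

€6871.73

1 Jan – 18 Nov 2003: 322 days, exemption €37000 → (€245000 − €37000) × 3.4% × 322/365 = €6238.8603
19 Nov – 31 Dec 2003: 43 days, exemption €87000 → (€245000 − €87000) × 3.4% × 43/365 = €632.8658
Total = €6871.7260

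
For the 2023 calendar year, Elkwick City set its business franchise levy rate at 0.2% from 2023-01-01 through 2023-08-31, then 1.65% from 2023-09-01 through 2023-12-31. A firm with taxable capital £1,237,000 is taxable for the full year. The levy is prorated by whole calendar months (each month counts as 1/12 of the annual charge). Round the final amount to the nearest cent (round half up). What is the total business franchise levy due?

2023-01-01 to 2023-08-31: 8 months at 0.2% → £1,237,000 × 0.2% × 8/12 = £1,649.3333
2023-09-01 to 2023-12-31: 4 months at 1.65% → £1,237,000 × 1.65% × 4/12 = £6,803.5000
Total = £8,452.8333

£8,452.83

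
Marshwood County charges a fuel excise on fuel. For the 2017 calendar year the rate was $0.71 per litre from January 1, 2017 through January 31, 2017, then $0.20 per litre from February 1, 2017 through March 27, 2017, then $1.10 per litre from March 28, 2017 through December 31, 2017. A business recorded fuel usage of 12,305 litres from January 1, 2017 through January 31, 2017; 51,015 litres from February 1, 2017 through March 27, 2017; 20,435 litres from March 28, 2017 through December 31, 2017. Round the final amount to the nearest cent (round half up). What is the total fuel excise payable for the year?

$41,418.05

January 1 – January 31, 2017: 12,305 litres at $0.71/litre → $8,736.55
February 1 – March 27, 2017: 51,015 litres at $0.20/litre → $10,203.00
March 28 – December 31, 2017: 20,435 litres at $1.10/litre → $22,478.50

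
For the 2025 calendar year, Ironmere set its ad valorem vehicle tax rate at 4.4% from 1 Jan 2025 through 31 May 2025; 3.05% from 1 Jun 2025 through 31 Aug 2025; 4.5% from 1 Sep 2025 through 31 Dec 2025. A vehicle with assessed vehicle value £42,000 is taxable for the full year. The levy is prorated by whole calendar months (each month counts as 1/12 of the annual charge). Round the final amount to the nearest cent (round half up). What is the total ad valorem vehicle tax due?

1 Jan – 31 May 2025: 5 months at 4.4% → £42,000 × 4.4% × 5/12 = £770.0000
1 Jun – 31 Aug 2025: 3 months at 3.05% → £42,000 × 3.05% × 3/12 = £320.2500
1 Sep – 31 Dec 2025: 4 months at 4.5% → £42,000 × 4.5% × 4/12 = £630.0000
Total = £1,720.2500

£1,720.25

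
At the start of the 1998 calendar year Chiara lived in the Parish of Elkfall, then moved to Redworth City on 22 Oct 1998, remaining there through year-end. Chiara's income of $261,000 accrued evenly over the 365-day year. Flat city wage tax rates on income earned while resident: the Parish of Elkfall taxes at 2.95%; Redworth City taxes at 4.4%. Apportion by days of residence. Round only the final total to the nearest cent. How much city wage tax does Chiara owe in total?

$8,435.66

The Parish of Elkfall, 1 Jan – 21 Oct 1998: 294 days → $261,000 × 2.95% × 294/365 = $6,201.7890
Redworth City, 22 Oct – 31 Dec 1998: 71 days → $261,000 × 4.4% × 71/365 = $2,233.8740
Total = $8,435.6630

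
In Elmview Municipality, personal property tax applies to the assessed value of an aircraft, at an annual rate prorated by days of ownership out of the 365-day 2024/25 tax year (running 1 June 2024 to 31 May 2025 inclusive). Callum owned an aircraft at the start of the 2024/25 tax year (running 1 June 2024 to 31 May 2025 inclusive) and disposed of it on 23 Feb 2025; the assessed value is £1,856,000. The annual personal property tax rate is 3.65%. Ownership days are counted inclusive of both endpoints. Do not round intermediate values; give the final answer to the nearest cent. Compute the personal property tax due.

Days held (1 Jun 2024 – 23 Feb 2025): 268 out of 365
Tax = £1,856,000 × 3.65% × 268/365 = £49,740.8000

£49,740.80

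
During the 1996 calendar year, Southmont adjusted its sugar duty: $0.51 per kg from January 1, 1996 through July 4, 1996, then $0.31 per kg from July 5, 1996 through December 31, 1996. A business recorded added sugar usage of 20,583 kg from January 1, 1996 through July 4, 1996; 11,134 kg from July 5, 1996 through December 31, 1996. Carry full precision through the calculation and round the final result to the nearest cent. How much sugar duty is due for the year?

January 1 – July 4, 1996: 20,583 kg at $0.51/kg → $10,497.33
July 5 – December 31, 1996: 11,134 kg at $0.31/kg → $3,451.54

$13,948.87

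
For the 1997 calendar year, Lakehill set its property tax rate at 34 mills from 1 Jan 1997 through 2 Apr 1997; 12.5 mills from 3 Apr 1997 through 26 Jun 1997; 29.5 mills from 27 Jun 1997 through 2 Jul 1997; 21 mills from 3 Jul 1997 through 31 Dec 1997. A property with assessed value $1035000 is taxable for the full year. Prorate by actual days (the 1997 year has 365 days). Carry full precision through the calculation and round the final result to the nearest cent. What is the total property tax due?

1 Jan – 2 Apr 1997: 92 days at 34 mills → $1035000 × 3.4% × 92/365 = $8869.8082
3 Apr – 26 Jun 1997: 85 days at 12.5 mills → $1035000 × 1.25% × 85/365 = $3012.8425
27 Jun – 2 Jul 1997: 6 days at 29.5 mills → $1035000 × 2.95% × 6/365 = $501.9041
3 Jul – 31 Dec 1997: 182 days at 21 mills → $1035000 × 2.1% × 182/365 = $10837.7260
Total = $23222.2808

$23222.28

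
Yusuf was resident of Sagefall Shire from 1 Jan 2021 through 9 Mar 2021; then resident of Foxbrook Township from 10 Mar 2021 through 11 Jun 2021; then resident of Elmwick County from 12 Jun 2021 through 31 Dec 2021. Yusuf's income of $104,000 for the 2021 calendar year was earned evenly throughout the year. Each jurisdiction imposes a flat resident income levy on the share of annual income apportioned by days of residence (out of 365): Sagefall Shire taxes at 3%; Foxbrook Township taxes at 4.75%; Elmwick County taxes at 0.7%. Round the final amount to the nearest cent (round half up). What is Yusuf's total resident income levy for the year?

$2,258.37

Sagefall Shire, 1 Jan – 9 Mar 2021: 68 days → $104,000 × 3% × 68/365 = $581.2603
Foxbrook Township, 10 Mar – 11 Jun 2021: 94 days → $104,000 × 4.75% × 94/365 = $1,272.2192
Elmwick County, 12 Jun – 31 Dec 2021: 203 days → $104,000 × 0.7% × 203/365 = $404.8877
Total = $2,258.3671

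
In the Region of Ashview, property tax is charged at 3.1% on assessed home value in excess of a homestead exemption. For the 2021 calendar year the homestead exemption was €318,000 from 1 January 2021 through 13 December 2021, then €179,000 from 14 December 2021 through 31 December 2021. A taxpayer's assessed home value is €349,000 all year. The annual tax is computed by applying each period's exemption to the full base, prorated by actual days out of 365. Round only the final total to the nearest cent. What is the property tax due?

€1,173.50

1 January – 13 December 2021: 347 days, exemption €318,000 → (€349,000 − €318,000) × 3.1% × 347/365 = €913.6082
14 December – 31 December 2021: 18 days, exemption €179,000 → (€349,000 − €179,000) × 3.1% × 18/365 = €259.8904
Total = €1,173.4986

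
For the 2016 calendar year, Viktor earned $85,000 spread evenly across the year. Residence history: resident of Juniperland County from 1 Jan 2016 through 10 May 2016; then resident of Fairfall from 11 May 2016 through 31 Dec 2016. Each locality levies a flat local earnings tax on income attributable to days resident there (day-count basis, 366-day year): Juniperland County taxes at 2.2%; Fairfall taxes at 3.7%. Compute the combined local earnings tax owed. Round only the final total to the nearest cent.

$2,688.65

Juniperland County, 1 Jan – 10 May 2016: 131 days → $85,000 × 2.2% × 131/366 = $669.3169
Fairfall, 11 May – 31 Dec 2016: 235 days → $85,000 × 3.7% × 235/366 = $2,019.3306
Total = $2,688.6475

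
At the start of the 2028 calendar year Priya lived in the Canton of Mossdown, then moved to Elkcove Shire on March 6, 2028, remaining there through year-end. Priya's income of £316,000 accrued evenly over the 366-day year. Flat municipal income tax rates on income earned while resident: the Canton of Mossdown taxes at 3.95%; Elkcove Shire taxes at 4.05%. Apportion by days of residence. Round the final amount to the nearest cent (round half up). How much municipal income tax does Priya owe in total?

The Canton of Mossdown, January 1 – March 5, 2028: 65 days → £316,000 × 3.95% × 65/366 = £2,216.7486
Elkcove Shire, March 6 – December 31, 2028: 301 days → £316,000 × 4.05% × 301/366 = £10,525.1311
Total = £12,741.8798

£12,741.88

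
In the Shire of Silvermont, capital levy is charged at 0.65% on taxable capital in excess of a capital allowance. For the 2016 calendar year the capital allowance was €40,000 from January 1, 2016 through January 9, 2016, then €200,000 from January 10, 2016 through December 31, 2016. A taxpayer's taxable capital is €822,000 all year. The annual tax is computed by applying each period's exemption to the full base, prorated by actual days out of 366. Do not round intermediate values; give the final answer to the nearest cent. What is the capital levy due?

€4,068.57

January 1 – January 9, 2016: 9 days, exemption €40,000 → (€822,000 − €40,000) × 0.65% × 9/366 = €124.9918
January 10 – December 31, 2016: 357 days, exemption €200,000 → (€822,000 − €200,000) × 0.65% × 357/366 = €3,943.5820
Total = €4,068.5738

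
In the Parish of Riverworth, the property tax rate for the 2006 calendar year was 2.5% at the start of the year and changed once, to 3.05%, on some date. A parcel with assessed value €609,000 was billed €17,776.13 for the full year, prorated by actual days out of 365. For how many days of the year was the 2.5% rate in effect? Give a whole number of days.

87 days

Let d = days at the first rate; then 365 − d days at the second rate.
€609,000 × [2.5%·d + 3.05%·(365−d)] / 365 = €17,776.13
Solving gives d = 87, so the new rate took effect on 29 Mar 2006.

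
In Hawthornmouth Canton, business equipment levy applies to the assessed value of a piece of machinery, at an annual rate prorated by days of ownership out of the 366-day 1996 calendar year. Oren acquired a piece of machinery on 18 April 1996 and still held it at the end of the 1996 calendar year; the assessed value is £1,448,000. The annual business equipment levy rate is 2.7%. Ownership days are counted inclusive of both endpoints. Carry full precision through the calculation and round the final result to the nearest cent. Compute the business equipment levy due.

Days held (18 April – 31 December 1996): 258 out of 366
Tax = £1,448,000 × 2.7% × 258/366 = £27,559.4754

£27,559.48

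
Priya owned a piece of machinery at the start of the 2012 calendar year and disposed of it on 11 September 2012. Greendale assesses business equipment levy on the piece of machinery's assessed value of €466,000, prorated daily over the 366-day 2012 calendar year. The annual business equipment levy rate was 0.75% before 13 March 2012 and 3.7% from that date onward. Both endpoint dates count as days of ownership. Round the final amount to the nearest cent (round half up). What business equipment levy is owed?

1 January – 12 March 2012: 72 days at 0.75% → €466,000 × 0.75% × 72/366 = €687.5410
13 March – 11 September 2012: 183 days at 3.7% → €466,000 × 3.7% × 183/366 = €8,621.0000
Total = €9,308.5410

€9,308.54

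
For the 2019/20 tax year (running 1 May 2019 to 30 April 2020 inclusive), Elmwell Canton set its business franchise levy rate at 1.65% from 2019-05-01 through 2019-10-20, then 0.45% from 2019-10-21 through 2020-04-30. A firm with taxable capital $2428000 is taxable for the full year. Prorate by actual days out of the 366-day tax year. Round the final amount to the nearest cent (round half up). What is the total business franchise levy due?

$24697.93

2019-05-01 to 2019-10-20: 173 days at 1.65% → $2428000 × 1.65% × 173/366 = $18936.4098
2019-10-21 to 2020-04-30: 193 days at 0.45% → $2428000 × 0.45% × 193/366 = $5761.5246
Total = $24697.9344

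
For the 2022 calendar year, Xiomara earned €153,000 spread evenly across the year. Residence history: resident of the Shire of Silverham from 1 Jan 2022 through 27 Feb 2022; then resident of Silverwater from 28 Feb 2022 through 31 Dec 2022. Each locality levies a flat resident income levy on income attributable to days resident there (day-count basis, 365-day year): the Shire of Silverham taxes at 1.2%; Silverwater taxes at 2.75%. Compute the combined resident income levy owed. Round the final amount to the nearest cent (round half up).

The Shire of Silverham, 1 Jan – 27 Feb 2022: 58 days → €153,000 × 1.2% × 58/365 = €291.7479
Silverwater, 28 Feb – 31 Dec 2022: 307 days → €153,000 × 2.75% × 307/365 = €3,538.9110
Total = €3,830.6589

€3,830.66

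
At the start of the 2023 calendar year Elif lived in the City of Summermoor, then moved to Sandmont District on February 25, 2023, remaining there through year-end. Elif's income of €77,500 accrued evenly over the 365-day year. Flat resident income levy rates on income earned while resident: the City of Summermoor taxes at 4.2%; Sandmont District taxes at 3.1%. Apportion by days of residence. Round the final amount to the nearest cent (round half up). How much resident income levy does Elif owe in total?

The City of Summermoor, January 1 – February 24, 2023: 55 days → €77,500 × 4.2% × 55/365 = €490.4795
Sandmont District, February 25 – December 31, 2023: 310 days → €77,500 × 3.1% × 310/365 = €2,040.4795
Total = €2,530.9589

€2,530.96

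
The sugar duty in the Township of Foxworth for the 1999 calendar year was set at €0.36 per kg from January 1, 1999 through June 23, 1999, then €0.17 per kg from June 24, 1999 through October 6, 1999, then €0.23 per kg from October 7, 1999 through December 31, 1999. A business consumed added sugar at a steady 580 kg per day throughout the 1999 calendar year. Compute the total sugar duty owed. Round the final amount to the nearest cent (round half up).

€58156.60

January 1 – June 23, 1999: 174 days × 580 kg/day = 100,920 kg at €0.36/kg → €36331.20
June 24 – October 6, 1999: 105 days × 580 kg/day = 60,900 kg at €0.17/kg → €10353.00
October 7 – December 31, 1999: 86 days × 580 kg/day = 49,880 kg at €0.23/kg → €11472.40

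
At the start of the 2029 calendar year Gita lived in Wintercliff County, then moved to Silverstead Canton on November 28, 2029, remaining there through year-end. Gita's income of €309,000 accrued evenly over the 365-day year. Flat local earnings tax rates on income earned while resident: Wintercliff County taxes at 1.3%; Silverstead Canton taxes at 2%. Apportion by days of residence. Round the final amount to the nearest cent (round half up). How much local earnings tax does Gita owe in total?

Wintercliff County, January 1 – November 27, 2029: 331 days → €309,000 × 1.3% × 331/365 = €3,642.8137
Silverstead Canton, November 28 – December 31, 2029: 34 days → €309,000 × 2% × 34/365 = €575.6712
Total = €4,218.4849

€4,218.48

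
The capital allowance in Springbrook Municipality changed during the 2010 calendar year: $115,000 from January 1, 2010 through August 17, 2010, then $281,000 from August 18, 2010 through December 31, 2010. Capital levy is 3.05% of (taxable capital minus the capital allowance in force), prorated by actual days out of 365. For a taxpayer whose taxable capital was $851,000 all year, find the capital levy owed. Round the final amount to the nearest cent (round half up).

$20,561.51

January 1 – August 17, 2010: 229 days, exemption $115,000 → ($851,000 − $115,000) × 3.05% × 229/365 = $14,083.8137
August 18 – December 31, 2010: 136 days, exemption $281,000 → ($851,000 − $281,000) × 3.05% × 136/365 = $6,477.6986
Total = $20,561.5123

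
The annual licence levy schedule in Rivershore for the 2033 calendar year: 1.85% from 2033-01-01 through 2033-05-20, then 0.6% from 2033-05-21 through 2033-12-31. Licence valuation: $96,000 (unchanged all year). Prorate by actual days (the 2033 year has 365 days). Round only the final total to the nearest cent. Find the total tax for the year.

$1,036.27

2033-01-01 to 2033-05-20: 140 days at 1.85% → $96,000 × 1.85% × 140/365 = $681.2055
2033-05-21 to 2033-12-31: 225 days at 0.6% → $96,000 × 0.6% × 225/365 = $355.0685
Total = $1,036.2740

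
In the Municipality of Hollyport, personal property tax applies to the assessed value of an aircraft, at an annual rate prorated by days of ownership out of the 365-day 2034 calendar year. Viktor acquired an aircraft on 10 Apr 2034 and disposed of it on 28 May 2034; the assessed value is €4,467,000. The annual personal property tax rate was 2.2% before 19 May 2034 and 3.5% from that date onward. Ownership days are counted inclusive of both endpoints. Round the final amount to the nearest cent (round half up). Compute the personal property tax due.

10 Apr – 18 May 2034: 39 days at 2.2% → €4,467,000 × 2.2% × 39/365 = €10,500.5096
19 May – 28 May 2034: 10 days at 3.5% → €4,467,000 × 3.5% × 10/365 = €4,283.4247
Total = €14,783.9342

€14,783.93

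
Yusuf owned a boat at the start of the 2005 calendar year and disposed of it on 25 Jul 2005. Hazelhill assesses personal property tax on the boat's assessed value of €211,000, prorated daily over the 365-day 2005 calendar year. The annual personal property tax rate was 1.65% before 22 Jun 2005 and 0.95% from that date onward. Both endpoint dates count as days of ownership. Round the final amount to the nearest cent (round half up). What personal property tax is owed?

€1,827.32

1 Jan – 21 Jun 2005: 172 days at 1.65% → €211,000 × 1.65% × 172/365 = €1,640.5973
22 Jun – 25 Jul 2005: 34 days at 0.95% → €211,000 × 0.95% × 34/365 = €186.7205
Total = €1,827.3178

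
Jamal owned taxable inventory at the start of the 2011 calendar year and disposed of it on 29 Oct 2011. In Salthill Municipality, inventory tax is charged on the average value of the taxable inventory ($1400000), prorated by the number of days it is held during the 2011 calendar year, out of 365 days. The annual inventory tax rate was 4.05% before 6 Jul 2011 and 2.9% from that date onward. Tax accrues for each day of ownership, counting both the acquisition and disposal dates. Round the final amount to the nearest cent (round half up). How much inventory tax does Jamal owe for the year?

1 Jan – 5 Jul 2011: 186 days at 4.05% → $1400000 × 4.05% × 186/365 = $28893.6986
6 Jul – 29 Oct 2011: 116 days at 2.9% → $1400000 × 2.9% × 116/365 = $12903.0137
Total = $41796.7123

$41796.71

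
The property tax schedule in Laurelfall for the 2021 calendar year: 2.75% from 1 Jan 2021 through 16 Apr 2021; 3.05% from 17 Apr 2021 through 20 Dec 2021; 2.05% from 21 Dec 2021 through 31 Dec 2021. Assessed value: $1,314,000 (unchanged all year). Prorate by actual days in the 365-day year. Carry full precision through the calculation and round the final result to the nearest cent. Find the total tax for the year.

1 Jan – 16 Apr 2021: 106 days at 2.75% → $1,314,000 × 2.75% × 106/365 = $10,494.0000
17 Apr – 20 Dec 2021: 248 days at 3.05% → $1,314,000 × 3.05% × 248/365 = $27,230.4000
21 Dec – 31 Dec 2021: 11 days at 2.05% → $1,314,000 × 2.05% × 11/365 = $811.8000
Total = $38,536.2000

$38,536.20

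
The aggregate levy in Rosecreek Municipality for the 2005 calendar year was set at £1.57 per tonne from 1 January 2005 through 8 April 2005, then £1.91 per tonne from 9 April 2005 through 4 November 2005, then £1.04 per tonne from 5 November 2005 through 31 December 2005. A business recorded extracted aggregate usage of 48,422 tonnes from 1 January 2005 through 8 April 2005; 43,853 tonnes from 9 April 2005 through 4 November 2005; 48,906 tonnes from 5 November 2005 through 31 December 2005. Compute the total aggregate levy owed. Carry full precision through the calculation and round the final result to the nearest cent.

£210,644.01

1 January – 8 April 2005: 48,422 tonnes at £1.57/tonne → £76,022.54
9 April – 4 November 2005: 43,853 tonnes at £1.91/tonne → £83,759.23
5 November – 31 December 2005: 48,906 tonnes at £1.04/tonne → £50,862.24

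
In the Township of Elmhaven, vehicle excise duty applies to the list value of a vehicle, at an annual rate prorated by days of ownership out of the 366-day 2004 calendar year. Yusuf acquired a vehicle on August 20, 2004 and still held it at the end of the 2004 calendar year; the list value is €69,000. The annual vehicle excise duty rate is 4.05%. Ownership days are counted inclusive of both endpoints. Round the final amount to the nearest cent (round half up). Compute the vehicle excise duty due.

€1,023.12

Days held (August 20 – December 31, 2004): 134 out of 366
Tax = €69,000 × 4.05% × 134/366 = €1,023.1230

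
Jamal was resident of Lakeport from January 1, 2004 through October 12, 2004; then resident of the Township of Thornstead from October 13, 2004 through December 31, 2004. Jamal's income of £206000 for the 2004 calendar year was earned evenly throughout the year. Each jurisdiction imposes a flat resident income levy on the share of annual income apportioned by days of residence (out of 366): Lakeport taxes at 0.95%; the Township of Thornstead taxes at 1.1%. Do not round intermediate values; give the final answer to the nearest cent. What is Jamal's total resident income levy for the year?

Lakeport, January 1 – October 12, 2004: 286 days → £206000 × 0.95% × 286/366 = £1529.2404
The Township of Thornstead, October 13 – December 31, 2004: 80 days → £206000 × 1.1% × 80/366 = £495.3005
Total = £2024.5410

£2024.54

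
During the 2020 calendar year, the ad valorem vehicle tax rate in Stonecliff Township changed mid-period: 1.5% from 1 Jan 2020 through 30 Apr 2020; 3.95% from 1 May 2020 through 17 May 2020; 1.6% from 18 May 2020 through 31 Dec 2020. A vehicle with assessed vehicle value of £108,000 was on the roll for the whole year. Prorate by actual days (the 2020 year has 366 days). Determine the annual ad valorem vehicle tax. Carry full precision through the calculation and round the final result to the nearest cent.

£1,810.18

1 Jan – 30 Apr 2020: 121 days at 1.5% → £108,000 × 1.5% × 121/366 = £535.5738
1 May – 17 May 2020: 17 days at 3.95% → £108,000 × 3.95% × 17/366 = £198.1475
18 May – 31 Dec 2020: 228 days at 1.6% → £108,000 × 1.6% × 228/366 = £1,076.4590
Total = £1,810.1803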